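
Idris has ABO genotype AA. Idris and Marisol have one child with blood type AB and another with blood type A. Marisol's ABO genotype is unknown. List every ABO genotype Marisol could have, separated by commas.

AB, BO

For each candidate genotype of Marisol, check whether crossing it with AA can produce every observed child phenotype.
  AA → possible child types {A} ✗
  AB → possible child types {A, AB} ✓
  AO → possible child types {A} ✗
  BB → possible child types {AB} ✗
  BO → possible child types {A, AB} ✓
  OO → possible child types {A} ✗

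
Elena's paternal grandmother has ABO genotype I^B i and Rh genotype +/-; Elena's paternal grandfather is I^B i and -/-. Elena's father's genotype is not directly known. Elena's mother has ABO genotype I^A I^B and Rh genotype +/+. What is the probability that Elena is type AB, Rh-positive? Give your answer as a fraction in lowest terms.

1/4

Elena's father's ABO genotype from I^B i × I^B i: 1/4 I^B I^B, 1/2 I^B i, 1/4 i i.
Crossing each possibility with the mother I^A I^B and summing P(type AB): 1/4·1/2 + 1/2·1/4 + 1/4·0 = 1/4.
Similarly for Rh via the father's Rh distribution: P(Rh+) = 1.
Independent loci: 1/4 × 1 = 1/4.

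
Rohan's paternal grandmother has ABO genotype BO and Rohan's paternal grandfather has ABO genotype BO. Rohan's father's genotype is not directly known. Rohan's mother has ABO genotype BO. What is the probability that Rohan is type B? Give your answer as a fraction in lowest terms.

Rohan's father's ABO genotype from BO × BO: 1/4 BB, 1/2 BO, 1/4 OO.
Crossing each possibility with the mother BO and summing P(type B): 1/4·1 + 1/2·3/4 + 1/4·1/2 = 3/4.

3/4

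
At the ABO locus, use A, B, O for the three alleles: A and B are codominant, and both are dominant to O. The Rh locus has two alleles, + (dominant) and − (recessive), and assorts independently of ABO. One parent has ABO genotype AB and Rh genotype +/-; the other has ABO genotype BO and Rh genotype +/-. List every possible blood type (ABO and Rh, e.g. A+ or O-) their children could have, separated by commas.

Gametes from AB × BO give offspring ABO genotypes AB, AO, BB, BO, i.e. phenotypes A, B, AB.
Rh cross +/- × +/- → phenotypes Rh+, Rh-.
Combining independently: A+, A-, B+, B-, AB+, AB-.

A+, A-, B+, B-, AB+, AB-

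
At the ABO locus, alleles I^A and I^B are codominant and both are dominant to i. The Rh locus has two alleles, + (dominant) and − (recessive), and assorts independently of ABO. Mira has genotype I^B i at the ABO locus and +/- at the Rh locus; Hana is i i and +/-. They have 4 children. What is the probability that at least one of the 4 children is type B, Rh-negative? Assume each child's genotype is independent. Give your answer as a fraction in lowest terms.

ABO cross I^B i × i i → 1/2 O, 1/2 B.
Rh cross +/- × +/- → 3/4 Rh+, 1/4 Rh-; so P(type B, Rh-negative) = 1/2 × 1/4 = 1/8 per child.
P(none) = (7/8)^4 = 2401/4096; P(at least one) = 1 − 2401/4096 = 1695/4096.

1695/4096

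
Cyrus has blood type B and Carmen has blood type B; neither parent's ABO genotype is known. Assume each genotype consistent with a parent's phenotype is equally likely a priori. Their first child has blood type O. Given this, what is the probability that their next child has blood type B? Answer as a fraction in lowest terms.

3/4

Possible genotypes: Cyrus ∈ {BB, BO}; Carmen ∈ {BB, BO}.
Weight each parental genotype pair by prior × P(type-O child):
  BO × BO: posterior weight 1; P(next child type B) = 3/4.
Weighted sum = 3/4.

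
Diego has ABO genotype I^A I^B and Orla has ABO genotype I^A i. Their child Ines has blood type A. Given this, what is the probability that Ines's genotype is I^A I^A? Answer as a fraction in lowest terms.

1/2

Cross I^A I^B × I^A i → 1/4 I^A I^A, 1/4 I^A I^B, 1/4 I^A i, 1/4 I^B i.
Type-A genotypes among offspring: I^A I^A (1/4), I^A i (1/4); total 1/2.
P(I^A I^A | type A) = (1/4) / (1/2) = 1/2.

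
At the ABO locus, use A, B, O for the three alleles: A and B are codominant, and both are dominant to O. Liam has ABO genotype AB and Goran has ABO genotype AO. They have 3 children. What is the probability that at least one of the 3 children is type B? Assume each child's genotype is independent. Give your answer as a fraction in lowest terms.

ABO cross AB × AO → 1/2 A, 1/4 B, 1/4 AB.
So P(type B) = 1/4 per child.
P(none) = (3/4)^3 = 27/64; P(at least one) = 1 − 27/64 = 37/64.

37/64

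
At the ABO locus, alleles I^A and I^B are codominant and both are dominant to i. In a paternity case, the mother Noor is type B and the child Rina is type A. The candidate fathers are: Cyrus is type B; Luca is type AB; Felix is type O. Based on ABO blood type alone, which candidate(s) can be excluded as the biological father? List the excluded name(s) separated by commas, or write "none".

Cyrus, Felix

A candidate is excluded only if no genotype consistent with his phenotype could produce a type A child with a type B mother.
Cyrus (type B): no genotype consistent with that phenotype can produce a type-A child with a type-B mother.
Felix (type O): no genotype consistent with that phenotype can produce a type-A child with a type-B mother.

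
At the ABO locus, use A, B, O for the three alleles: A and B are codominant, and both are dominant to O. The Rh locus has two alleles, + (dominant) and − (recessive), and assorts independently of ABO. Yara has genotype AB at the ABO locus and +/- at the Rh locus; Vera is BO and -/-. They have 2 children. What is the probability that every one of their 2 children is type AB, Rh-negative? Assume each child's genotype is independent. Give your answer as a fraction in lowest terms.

ABO cross AB × BO → 1/4 A, 1/2 B, 1/4 AB.
Rh cross +/- × -/- → 1/2 Rh+, 1/2 Rh-; so P(type AB, Rh-negative) = 1/4 × 1/2 = 1/8 per child.
All 2 independent: (1/8)^2 = 1/64.

1/64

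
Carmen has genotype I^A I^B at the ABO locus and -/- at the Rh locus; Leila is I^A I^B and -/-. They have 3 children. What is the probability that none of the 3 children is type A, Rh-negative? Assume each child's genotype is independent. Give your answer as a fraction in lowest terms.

ABO cross I^A I^B × I^A I^B → 1/4 A, 1/4 B, 1/2 AB.
Rh cross -/- × -/- → 1 Rh-; so P(type A, Rh-negative) = 1/4 × 1 = 1/4 per child.
P(not type A, Rh-negative) = 3/4 for one child; (3/4)^3 = 27/64.

27/64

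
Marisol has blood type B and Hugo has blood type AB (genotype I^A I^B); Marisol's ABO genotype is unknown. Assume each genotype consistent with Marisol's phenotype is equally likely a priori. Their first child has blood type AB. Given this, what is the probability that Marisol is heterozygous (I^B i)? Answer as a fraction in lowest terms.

1/3

Possible genotypes: Marisol ∈ {I^B I^B, I^B i}; Hugo ∈ {I^A I^B}.
Weight each parental genotype pair by prior × P(type-AB child):
  I^B I^B × I^A I^B: posterior weight 2/3.
  I^B i × I^A I^B: posterior weight 1/3.
Sum the posterior weight over pairs where Marisol is I^B i: 1/3.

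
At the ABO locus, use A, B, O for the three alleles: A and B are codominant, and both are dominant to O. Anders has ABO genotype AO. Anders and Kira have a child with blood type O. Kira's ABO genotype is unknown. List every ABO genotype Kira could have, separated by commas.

AO, BO, OO

For each candidate genotype of Kira, check whether crossing it with AO can produce every observed child phenotype.
  AA → possible child types {A} ✗
  AB → possible child types {A, B, AB} ✗
  AO → possible child types {O, A} ✓
  BB → possible child types {B, AB} ✗
  BO → possible child types {O, A, B, AB} ✓
  OO → possible child types {O, A} ✓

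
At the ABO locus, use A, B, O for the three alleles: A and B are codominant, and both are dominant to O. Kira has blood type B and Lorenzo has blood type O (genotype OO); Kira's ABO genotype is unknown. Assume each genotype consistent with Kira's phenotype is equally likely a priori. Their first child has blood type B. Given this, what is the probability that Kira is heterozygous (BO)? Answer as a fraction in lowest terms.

1/3

Possible genotypes: Kira ∈ {BB, BO}; Lorenzo ∈ {OO}.
Weight each parental genotype pair by prior × P(type-B child):
  BB × OO: posterior weight 2/3.
  BO × OO: posterior weight 1/3.
Sum the posterior weight over pairs where Kira is BO: 1/3.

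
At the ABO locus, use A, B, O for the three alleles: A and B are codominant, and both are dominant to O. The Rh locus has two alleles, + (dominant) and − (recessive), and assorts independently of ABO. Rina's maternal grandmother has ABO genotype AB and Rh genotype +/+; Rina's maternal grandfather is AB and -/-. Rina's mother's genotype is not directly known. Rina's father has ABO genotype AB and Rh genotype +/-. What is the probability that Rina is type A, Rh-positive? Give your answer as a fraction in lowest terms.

3/16

Rina's mother's ABO genotype from AB × AB: 1/4 AA, 1/2 AB, 1/4 BB.
Crossing each possibility with the father AB and summing P(type A): 1/4·1/2 + 1/2·1/4 + 1/4·0 = 1/4.
Similarly for Rh via the mother's Rh distribution: P(Rh+) = 3/4.
Independent loci: 1/4 × 3/4 = 3/16.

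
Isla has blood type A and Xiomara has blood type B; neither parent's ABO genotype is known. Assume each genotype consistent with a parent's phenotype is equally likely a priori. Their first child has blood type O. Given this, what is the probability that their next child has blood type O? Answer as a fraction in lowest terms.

1/4

Possible genotypes: Isla ∈ {I^A I^A, I^A i}; Xiomara ∈ {I^B I^B, I^B i}.
Weight each parental genotype pair by prior × P(type-O child):
  I^A i × I^B i: posterior weight 1; P(next child type O) = 1/4.
Weighted sum = 1/4.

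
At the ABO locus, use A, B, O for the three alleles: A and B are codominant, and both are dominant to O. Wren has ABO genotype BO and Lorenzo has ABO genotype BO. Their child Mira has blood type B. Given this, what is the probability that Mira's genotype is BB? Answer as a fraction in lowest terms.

Cross BO × BO → 1/4 BB, 1/2 BO, 1/4 OO.
Type-B genotypes among offspring: BB (1/4), BO (1/2); total 3/4.
P(BB | type B) = (1/4) / (3/4) = 1/3.

1/3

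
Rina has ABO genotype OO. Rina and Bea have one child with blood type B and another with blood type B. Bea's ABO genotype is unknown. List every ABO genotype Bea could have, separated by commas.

For each candidate genotype of Bea, check whether crossing it with OO can produce every observed child phenotype.
  AA → possible child types {A} ✗
  AB → possible child types {A, B} ✓
  AO → possible child types {O, A} ✗
  BB → possible child types {B} ✓
  BO → possible child types {O, B} ✓
  OO → possible child types {O} ✗

AB, BB, BO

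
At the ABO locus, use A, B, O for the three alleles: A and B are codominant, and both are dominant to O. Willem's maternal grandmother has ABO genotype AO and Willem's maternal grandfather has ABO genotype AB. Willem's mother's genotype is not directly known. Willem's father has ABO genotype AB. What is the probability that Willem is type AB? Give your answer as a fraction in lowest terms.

3/8

Willem's mother's ABO genotype from AO × AB: 1/4 AA, 1/4 AB, 1/4 AO, 1/4 BO.
Crossing each possibility with the father AB and summing P(type AB): 1/4·1/2 + 1/4·1/2 + 1/4·1/4 + 1/4·1/4 = 3/8.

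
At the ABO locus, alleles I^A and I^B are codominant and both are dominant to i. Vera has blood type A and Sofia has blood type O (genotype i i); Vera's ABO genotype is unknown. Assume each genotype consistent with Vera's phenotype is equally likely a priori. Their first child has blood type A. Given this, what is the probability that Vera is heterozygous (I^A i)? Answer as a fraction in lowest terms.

Possible genotypes: Vera ∈ {I^A I^A, I^A i}; Sofia ∈ {i i}.
Weight each parental genotype pair by prior × P(type-A child):
  I^A I^A × i i: posterior weight 2/3.
  I^A i × i i: posterior weight 1/3.
Sum the posterior weight over pairs where Vera is I^A i: 1/3.

1/3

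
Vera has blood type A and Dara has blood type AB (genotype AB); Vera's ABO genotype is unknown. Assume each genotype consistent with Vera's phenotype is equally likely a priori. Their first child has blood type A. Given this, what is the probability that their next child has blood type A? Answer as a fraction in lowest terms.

Possible genotypes: Vera ∈ {AA, AO}; Dara ∈ {AB}.
Weight each parental genotype pair by prior × P(type-A child):
  AA × AB: posterior weight 1/2; P(next child type A) = 1/2.
  AO × AB: posterior weight 1/2; P(next child type A) = 1/2.
Weighted sum = 1/2.

1/2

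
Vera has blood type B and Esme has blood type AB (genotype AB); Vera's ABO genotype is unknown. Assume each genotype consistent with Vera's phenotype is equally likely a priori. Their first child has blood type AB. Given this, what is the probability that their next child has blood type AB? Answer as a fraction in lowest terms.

5/12

Possible genotypes: Vera ∈ {BB, BO}; Esme ∈ {AB}.
Weight each parental genotype pair by prior × P(type-AB child):
  BB × AB: posterior weight 2/3; P(next child type AB) = 1/2.
  BO × AB: posterior weight 1/3; P(next child type AB) = 1/4.
Weighted sum = 5/12.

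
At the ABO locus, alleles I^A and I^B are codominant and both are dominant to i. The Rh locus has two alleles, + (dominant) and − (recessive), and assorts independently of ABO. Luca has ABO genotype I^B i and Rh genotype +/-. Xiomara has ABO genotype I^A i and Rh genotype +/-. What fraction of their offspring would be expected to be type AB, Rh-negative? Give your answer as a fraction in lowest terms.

ABO cross I^B i × I^A i → offspring phenotypes: 1/4 O, 1/4 A, 1/4 B, 1/4 AB.
Rh cross +/- × +/- → 3/4 Rh+, 1/4 Rh-.
Independent loci: P(type AB, Rh-negative) = 1/4 × 1/4 = 1/16.

1/16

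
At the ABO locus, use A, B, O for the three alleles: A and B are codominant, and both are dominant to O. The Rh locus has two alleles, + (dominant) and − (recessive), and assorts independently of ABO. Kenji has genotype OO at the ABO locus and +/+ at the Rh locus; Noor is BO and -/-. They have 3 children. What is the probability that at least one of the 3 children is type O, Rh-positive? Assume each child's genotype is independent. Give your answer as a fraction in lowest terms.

7/8

ABO cross OO × BO → 1/2 O, 1/2 B.
Rh cross +/+ × -/- → 1 Rh+; so P(type O, Rh-positive) = 1/2 × 1 = 1/2 per child.
P(none) = (1/2)^3 = 1/8; P(at least one) = 1 − 1/8 = 7/8.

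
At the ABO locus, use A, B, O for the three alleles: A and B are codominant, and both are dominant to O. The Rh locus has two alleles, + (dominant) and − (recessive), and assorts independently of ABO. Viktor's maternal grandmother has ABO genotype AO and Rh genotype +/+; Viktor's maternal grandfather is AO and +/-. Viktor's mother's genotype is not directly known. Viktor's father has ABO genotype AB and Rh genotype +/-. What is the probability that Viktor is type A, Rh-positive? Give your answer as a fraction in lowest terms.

7/16

Viktor's mother's ABO genotype from AO × AO: 1/4 AA, 1/2 AO, 1/4 OO.
Crossing each possibility with the father AB and summing P(type A): 1/4·1/2 + 1/2·1/2 + 1/4·1/2 = 1/2.
Similarly for Rh via the mother's Rh distribution: P(Rh+) = 7/8.
Independent loci: 1/2 × 7/8 = 7/16.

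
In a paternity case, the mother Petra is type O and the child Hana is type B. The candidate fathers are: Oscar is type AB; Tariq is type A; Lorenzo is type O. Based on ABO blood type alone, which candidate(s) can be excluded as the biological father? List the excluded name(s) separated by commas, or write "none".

A candidate is excluded only if no genotype consistent with his phenotype could produce a type B child with a type O mother.
Tariq (type A): no genotype consistent with that phenotype can produce a type-B child with a type-O mother.
Lorenzo (type O): no genotype consistent with that phenotype can produce a type-B child with a type-O mother.

Tariq, Lorenzo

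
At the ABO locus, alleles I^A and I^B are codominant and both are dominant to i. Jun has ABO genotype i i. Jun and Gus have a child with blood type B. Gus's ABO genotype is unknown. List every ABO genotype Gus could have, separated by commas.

For each candidate genotype of Gus, check whether crossing it with i i can produce every observed child phenotype.
  I^A I^A → possible child types {A} ✗
  I^A I^B → possible child types {A, B} ✓
  I^A i → possible child types {O, A} ✗
  I^B I^B → possible child types {B} ✓
  I^B i → possible child types {O, B} ✓
  i i → possible child types {O} ✗

I^A I^B, I^B I^B, I^B i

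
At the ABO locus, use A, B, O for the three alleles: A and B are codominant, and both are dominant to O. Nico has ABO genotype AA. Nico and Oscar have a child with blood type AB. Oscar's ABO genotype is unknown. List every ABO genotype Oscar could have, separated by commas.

For each candidate genotype of Oscar, check whether crossing it with AA can produce every observed child phenotype.
  AA → possible child types {A} ✗
  AB → possible child types {A, AB} ✓
  AO → possible child types {A} ✗
  BB → possible child types {AB} ✓
  BO → possible child types {A, AB} ✓
  OO → possible child types {A} ✗

AB, BB, BO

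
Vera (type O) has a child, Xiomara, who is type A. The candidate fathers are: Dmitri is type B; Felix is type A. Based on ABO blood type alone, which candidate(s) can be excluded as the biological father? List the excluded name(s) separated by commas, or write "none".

Dmitri

A candidate is excluded only if no genotype consistent with his phenotype could produce a type A child with a type O mother.
Dmitri (type B): no genotype consistent with that phenotype can produce a type-A child with a type-O mother.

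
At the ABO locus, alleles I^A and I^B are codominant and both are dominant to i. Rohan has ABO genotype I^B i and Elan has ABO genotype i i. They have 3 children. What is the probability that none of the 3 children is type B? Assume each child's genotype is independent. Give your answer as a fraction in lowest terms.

1/8

ABO cross I^B i × i i → 1/2 O, 1/2 B.
So P(type B) = 1/2 per child.
P(not type B) = 1/2 for one child; (1/2)^3 = 1/8.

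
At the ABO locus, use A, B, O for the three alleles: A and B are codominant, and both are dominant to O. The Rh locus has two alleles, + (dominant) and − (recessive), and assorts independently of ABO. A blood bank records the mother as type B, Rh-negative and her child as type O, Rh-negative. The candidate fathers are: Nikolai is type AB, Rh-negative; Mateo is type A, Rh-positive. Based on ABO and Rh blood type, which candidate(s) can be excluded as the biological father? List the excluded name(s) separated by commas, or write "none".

A candidate is excluded only if no genotype consistent with his phenotype could produce a type O, Rh-negative child with a type B, Rh-negative mother.
Nikolai (type AB, Rh-): no genotype consistent with that phenotype can produce a type-O Rh- child with a type-B mother.

Nikolai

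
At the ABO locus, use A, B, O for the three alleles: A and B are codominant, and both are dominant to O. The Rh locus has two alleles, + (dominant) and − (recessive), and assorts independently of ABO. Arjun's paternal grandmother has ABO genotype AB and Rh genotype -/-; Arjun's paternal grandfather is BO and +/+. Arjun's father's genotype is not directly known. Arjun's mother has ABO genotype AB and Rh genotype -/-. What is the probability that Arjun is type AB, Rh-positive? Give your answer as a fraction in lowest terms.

Arjun's father's ABO genotype from AB × BO: 1/4 AB, 1/4 AO, 1/4 BB, 1/4 BO.
Crossing each possibility with the mother AB and summing P(type AB): 1/4·1/2 + 1/4·1/4 + 1/4·1/2 + 1/4·1/4 = 3/8.
Similarly for Rh via the father's Rh distribution: P(Rh+) = 1/2.
Independent loci: 3/8 × 1/2 = 3/16.

3/16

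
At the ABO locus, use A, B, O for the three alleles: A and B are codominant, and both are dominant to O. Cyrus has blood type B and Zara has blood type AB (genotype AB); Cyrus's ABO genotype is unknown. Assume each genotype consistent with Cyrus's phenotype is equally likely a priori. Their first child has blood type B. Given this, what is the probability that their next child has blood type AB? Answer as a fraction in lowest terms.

3/8

Possible genotypes: Cyrus ∈ {BB, BO}; Zara ∈ {AB}.
Weight each parental genotype pair by prior × P(type-B child):
  BB × AB: posterior weight 1/2; P(next child type AB) = 1/2.
  BO × AB: posterior weight 1/2; P(next child type AB) = 1/4.
Weighted sum = 3/8.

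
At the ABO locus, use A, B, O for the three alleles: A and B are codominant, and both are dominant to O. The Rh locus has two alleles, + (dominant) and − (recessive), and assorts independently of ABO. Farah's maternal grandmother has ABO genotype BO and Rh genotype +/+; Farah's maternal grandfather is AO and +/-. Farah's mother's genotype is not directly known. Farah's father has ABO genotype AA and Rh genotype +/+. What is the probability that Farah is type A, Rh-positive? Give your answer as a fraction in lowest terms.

Farah's mother's ABO genotype from BO × AO: 1/4 AB, 1/4 AO, 1/4 BO, 1/4 OO.
Crossing each possibility with the father AA and summing P(type A): 1/4·1/2 + 1/4·1 + 1/4·1/2 + 1/4·1 = 3/4.
Similarly for Rh via the mother's Rh distribution: P(Rh+) = 1.
Independent loci: 3/4 × 1 = 3/4.

3/4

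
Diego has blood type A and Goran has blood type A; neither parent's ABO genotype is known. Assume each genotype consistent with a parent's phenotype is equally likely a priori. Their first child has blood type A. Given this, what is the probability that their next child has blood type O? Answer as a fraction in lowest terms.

1/20

Possible genotypes: Diego ∈ {AA, AO}; Goran ∈ {AA, AO}.
Weight each parental genotype pair by prior × P(type-A child):
  AA × AA: posterior weight 4/15; P(next child type O) = 0.
  AA × AO: posterior weight 4/15; P(next child type O) = 0.
  AO × AA: posterior weight 4/15; P(next child type O) = 0.
  AO × AO: posterior weight 1/5; P(next child type O) = 1/4.
Weighted sum = 1/20.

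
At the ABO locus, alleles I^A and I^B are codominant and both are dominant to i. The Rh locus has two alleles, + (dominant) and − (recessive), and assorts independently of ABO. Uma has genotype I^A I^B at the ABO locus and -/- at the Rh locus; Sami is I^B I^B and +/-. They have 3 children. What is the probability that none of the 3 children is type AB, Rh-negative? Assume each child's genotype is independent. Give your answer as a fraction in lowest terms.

ABO cross I^A I^B × I^B I^B → 1/2 B, 1/2 AB.
Rh cross -/- × +/- → 1/2 Rh+, 1/2 Rh-; so P(type AB, Rh-negative) = 1/2 × 1/2 = 1/4 per child.
P(not type AB, Rh-negative) = 3/4 for one child; (3/4)^3 = 27/64.

27/64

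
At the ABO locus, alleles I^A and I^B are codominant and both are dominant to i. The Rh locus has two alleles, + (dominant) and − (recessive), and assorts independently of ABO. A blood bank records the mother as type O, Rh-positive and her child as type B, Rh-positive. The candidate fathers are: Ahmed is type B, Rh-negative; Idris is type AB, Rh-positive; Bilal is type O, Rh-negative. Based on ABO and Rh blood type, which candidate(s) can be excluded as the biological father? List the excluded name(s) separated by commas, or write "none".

A candidate is excluded only if no genotype consistent with his phenotype could produce a type B, Rh-positive child with a type O, Rh-positive mother.
Bilal (type O, Rh-): no genotype consistent with that phenotype can produce a type-B Rh+ child with a type-O mother.

Bilal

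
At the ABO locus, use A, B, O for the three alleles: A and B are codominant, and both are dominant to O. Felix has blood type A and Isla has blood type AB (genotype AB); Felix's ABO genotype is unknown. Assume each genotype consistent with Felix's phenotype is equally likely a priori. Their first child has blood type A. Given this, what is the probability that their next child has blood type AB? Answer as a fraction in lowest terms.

Possible genotypes: Felix ∈ {AA, AO}; Isla ∈ {AB}.
Weight each parental genotype pair by prior × P(type-A child):
  AA × AB: posterior weight 1/2; P(next child type AB) = 1/2.
  AO × AB: posterior weight 1/2; P(next child type AB) = 1/4.
Weighted sum = 3/8.

3/8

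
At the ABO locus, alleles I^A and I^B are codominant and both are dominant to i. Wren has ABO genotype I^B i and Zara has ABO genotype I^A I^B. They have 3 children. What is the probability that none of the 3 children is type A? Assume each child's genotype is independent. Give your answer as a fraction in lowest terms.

ABO cross I^B i × I^A I^B → 1/4 A, 1/2 B, 1/4 AB.
So P(type A) = 1/4 per child.
P(not type A) = 3/4 for one child; (3/4)^3 = 27/64.

27/64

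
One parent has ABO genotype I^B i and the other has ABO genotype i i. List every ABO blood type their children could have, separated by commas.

Gametes from I^B i × i i give offspring ABO genotypes I^B i, i i, i.e. phenotypes O, B.

O, B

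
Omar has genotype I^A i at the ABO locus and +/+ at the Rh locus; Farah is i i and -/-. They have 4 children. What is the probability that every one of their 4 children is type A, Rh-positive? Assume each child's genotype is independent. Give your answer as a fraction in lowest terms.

1/16

ABO cross I^A i × i i → 1/2 O, 1/2 A.
Rh cross +/+ × -/- → 1 Rh+; so P(type A, Rh-positive) = 1/2 × 1 = 1/2 per child.
All 4 independent: (1/2)^4 = 1/16.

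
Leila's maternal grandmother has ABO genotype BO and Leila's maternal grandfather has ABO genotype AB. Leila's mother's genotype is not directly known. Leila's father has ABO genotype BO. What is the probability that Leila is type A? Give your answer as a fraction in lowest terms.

1/8

Leila's mother's ABO genotype from BO × AB: 1/4 AB, 1/4 AO, 1/4 BB, 1/4 BO.
Crossing each possibility with the father BO and summing P(type A): 1/4·1/4 + 1/4·1/4 + 1/4·0 + 1/4·0 = 1/8.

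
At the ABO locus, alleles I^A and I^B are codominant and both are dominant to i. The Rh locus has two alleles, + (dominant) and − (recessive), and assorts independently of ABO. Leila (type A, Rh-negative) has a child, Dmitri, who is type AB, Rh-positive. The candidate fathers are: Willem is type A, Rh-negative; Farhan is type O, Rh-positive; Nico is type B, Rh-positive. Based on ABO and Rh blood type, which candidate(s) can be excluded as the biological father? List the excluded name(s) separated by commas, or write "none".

A candidate is excluded only if no genotype consistent with his phenotype could produce a type AB, Rh-positive child with a type A, Rh-negative mother.
Willem (type A, Rh-): no genotype consistent with that phenotype can produce a type-AB Rh+ child with a type-A mother.
Farhan (type O, Rh+): no genotype consistent with that phenotype can produce a type-AB Rh+ child with a type-A mother.

Willem, Farhan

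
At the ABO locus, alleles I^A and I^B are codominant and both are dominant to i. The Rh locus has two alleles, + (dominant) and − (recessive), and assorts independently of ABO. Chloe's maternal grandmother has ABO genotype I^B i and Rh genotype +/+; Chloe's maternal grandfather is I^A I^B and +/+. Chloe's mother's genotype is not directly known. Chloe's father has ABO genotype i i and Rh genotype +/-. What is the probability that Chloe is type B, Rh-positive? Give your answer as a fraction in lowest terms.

1/2

Chloe's mother's ABO genotype from I^B i × I^A I^B: 1/4 I^A I^B, 1/4 I^A i, 1/4 I^B I^B, 1/4 I^B i.
Crossing each possibility with the father i i and summing P(type B): 1/4·1/2 + 1/4·0 + 1/4·1 + 1/4·1/2 = 1/2.
Similarly for Rh via the mother's Rh distribution: P(Rh+) = 1.
Independent loci: 1/2 × 1 = 1/2.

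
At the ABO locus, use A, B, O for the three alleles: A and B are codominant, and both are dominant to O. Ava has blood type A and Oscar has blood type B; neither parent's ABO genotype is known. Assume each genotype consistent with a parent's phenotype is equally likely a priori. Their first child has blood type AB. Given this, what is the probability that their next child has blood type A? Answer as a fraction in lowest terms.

Possible genotypes: Ava ∈ {AA, AO}; Oscar ∈ {BB, BO}.
Weight each parental genotype pair by prior × P(type-AB child):
  AA × BB: posterior weight 4/9; P(next child type A) = 0.
  AA × BO: posterior weight 2/9; P(next child type A) = 1/2.
  AO × BB: posterior weight 2/9; P(next child type A) = 0.
  AO × BO: posterior weight 1/9; P(next child type A) = 1/4.
Weighted sum = 5/36.

5/36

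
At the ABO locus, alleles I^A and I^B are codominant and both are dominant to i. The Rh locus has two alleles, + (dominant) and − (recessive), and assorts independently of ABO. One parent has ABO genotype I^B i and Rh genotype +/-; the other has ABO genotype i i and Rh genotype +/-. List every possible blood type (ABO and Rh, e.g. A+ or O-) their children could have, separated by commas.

Gametes from I^B i × i i give offspring ABO genotypes I^B i, i i, i.e. phenotypes O, B.
Rh cross +/- × +/- → phenotypes Rh+, Rh-.
Combining independently: O+, O-, B+, B-.

O+, O-, B+, B-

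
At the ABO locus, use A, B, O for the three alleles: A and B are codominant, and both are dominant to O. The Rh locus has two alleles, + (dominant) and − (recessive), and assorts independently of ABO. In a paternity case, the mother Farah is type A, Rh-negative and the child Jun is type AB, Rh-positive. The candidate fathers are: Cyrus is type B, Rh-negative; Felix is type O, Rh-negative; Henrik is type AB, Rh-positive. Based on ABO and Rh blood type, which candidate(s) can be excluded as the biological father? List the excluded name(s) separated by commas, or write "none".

Cyrus, Felix

A candidate is excluded only if no genotype consistent with his phenotype could produce a type AB, Rh-positive child with a type A, Rh-negative mother.
Cyrus (type B, Rh-): no genotype consistent with that phenotype can produce a type-AB Rh+ child with a type-A mother.
Felix (type O, Rh-): no genotype consistent with that phenotype can produce a type-AB Rh+ child with a type-A mother.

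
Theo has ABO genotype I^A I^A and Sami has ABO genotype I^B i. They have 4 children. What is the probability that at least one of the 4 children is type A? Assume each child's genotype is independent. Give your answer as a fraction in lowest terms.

15/16

ABO cross I^A I^A × I^B i → 1/2 A, 1/2 AB.
So P(type A) = 1/2 per child.
P(none) = (1/2)^4 = 1/16; P(at least one) = 1 − 1/16 = 15/16.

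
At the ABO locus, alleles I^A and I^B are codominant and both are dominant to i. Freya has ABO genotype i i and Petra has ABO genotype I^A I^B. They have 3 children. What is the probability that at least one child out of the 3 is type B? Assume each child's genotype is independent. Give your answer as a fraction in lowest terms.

7/8

ABO cross i i × I^A I^B → 1/2 A, 1/2 B.
So P(type B) = 1/2 per child.
P(none) = (1/2)^3 = 1/8; P(at least one) = 1 − 1/8 = 7/8.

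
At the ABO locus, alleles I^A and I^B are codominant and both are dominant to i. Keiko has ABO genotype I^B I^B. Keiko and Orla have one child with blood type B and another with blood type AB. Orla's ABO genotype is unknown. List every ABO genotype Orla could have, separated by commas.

For each candidate genotype of Orla, check whether crossing it with I^B I^B can produce every observed child phenotype.
  I^A I^A → possible child types {AB} ✗
  I^A I^B → possible child types {B, AB} ✓
  I^A i → possible child types {B, AB} ✓
  I^B I^B → possible child types {B} ✗
  I^B i → possible child types {B} ✗
  i i → possible child types {B} ✗

I^A I^B, I^A i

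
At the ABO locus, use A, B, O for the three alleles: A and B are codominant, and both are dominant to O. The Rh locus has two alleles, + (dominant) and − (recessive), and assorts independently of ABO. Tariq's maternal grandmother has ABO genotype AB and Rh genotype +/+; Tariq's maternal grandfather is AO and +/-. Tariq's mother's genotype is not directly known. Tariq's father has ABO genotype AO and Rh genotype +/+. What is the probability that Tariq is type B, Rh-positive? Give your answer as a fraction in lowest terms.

Tariq's mother's ABO genotype from AB × AO: 1/4 AA, 1/4 AB, 1/4 AO, 1/4 BO.
Crossing each possibility with the father AO and summing P(type B): 1/4·0 + 1/4·1/4 + 1/4·0 + 1/4·1/4 = 1/8.
Similarly for Rh via the mother's Rh distribution: P(Rh+) = 1.
Independent loci: 1/8 × 1 = 1/8.

1/8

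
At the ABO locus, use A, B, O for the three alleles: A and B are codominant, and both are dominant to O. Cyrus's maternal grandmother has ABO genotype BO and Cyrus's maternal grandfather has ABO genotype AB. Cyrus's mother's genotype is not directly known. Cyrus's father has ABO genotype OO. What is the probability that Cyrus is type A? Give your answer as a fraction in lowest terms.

1/4

Cyrus's mother's ABO genotype from BO × AB: 1/4 AB, 1/4 AO, 1/4 BB, 1/4 BO.
Crossing each possibility with the father OO and summing P(type A): 1/4·1/2 + 1/4·1/2 + 1/4·0 + 1/4·0 = 1/4.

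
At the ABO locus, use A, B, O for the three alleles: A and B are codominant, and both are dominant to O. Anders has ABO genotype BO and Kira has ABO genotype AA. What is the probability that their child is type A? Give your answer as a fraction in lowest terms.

1/2

ABO cross BO × AA → offspring phenotypes: 1/2 A, 1/2 AB.
So P(type A) = 1/2.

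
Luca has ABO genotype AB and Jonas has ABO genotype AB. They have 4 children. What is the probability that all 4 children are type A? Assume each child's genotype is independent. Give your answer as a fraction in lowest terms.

ABO cross AB × AB → 1/4 A, 1/4 B, 1/2 AB.
So P(type A) = 1/4 per child.
All 4 independent: (1/4)^4 = 1/256.

1/256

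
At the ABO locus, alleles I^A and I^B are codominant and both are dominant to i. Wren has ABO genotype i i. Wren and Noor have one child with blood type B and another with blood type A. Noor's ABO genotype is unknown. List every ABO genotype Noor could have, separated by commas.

I^A I^B

For each candidate genotype of Noor, check whether crossing it with i i can produce every observed child phenotype.
  I^A I^A → possible child types {A} ✗
  I^A I^B → possible child types {A, B} ✓
  I^A i → possible child types {O, A} ✗
  I^B I^B → possible child types {B} ✗
  I^B i → possible child types {O, B} ✗
  i i → possible child types {O} ✗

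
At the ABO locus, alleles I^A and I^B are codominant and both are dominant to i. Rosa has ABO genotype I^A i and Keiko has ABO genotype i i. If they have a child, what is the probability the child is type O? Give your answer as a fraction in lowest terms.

1/2

ABO cross I^A i × i i → offspring phenotypes: 1/2 O, 1/2 A.
So P(type O) = 1/2.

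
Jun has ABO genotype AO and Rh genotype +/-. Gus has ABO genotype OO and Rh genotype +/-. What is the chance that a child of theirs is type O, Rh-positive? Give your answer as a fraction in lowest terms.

ABO cross AO × OO → offspring phenotypes: 1/2 O, 1/2 A.
Rh cross +/- × +/- → 3/4 Rh+, 1/4 Rh-.
Independent loci: P(type O, Rh-positive) = 1/2 × 3/4 = 3/8.

3/8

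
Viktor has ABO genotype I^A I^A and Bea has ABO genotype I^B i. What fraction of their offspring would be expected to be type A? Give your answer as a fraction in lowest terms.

ABO cross I^A I^A × I^B i → offspring phenotypes: 1/2 A, 1/2 AB.
So P(type A) = 1/2.

1/2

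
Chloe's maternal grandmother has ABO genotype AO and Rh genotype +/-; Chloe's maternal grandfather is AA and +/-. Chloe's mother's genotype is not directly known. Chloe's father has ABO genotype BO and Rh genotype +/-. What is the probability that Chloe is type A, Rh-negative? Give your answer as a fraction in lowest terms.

Chloe's mother's ABO genotype from AO × AA: 1/2 AA, 1/2 AO.
Crossing each possibility with the father BO and summing P(type A): 1/2·1/2 + 1/2·1/4 = 3/8.
Similarly for Rh via the mother's Rh distribution: P(Rh-) = 1/4.
Independent loci: 3/8 × 1/4 = 3/32.

3/32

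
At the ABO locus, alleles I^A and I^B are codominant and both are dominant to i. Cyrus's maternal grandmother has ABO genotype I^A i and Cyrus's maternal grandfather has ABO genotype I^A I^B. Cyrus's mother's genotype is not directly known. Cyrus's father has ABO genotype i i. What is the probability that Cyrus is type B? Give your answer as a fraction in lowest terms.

1/4

Cyrus's mother's ABO genotype from I^A i × I^A I^B: 1/4 I^A I^A, 1/4 I^A I^B, 1/4 I^A i, 1/4 I^B i.
Crossing each possibility with the father i i and summing P(type B): 1/4·0 + 1/4·1/2 + 1/4·0 + 1/4·1/2 = 1/4.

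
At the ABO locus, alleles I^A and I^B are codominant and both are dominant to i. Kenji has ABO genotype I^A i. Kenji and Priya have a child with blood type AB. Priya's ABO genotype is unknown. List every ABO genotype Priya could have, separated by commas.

For each candidate genotype of Priya, check whether crossing it with I^A i can produce every observed child phenotype.
  I^A I^A → possible child types {A} ✗
  I^A I^B → possible child types {A, B, AB} ✓
  I^A i → possible child types {O, A} ✗
  I^B I^B → possible child types {B, AB} ✓
  I^B i → possible child types {O, A, B, AB} ✓
  i i → possible child types {O, A} ✗

I^A I^B, I^B I^B, I^B i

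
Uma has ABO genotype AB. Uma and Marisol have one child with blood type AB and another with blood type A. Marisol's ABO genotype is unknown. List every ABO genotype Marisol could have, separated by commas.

For each candidate genotype of Marisol, check whether crossing it with AB can produce every observed child phenotype.
  AA → possible child types {A, AB} ✓
  AB → possible child types {A, B, AB} ✓
  AO → possible child types {A, B, AB} ✓
  BB → possible child types {B, AB} ✗
  BO → possible child types {A, B, AB} ✓
  OO → possible child types {A, B} ✗

AA, AB, AO, BO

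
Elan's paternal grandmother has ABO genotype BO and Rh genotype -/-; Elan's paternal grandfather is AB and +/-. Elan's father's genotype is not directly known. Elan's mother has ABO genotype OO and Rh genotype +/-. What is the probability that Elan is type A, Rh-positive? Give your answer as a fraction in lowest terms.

5/32

Elan's father's ABO genotype from BO × AB: 1/4 AB, 1/4 AO, 1/4 BB, 1/4 BO.
Crossing each possibility with the mother OO and summing P(type A): 1/4·1/2 + 1/4·1/2 + 1/4·0 + 1/4·0 = 1/4.
Similarly for Rh via the father's Rh distribution: P(Rh+) = 5/8.
Independent loci: 1/4 × 5/8 = 5/32.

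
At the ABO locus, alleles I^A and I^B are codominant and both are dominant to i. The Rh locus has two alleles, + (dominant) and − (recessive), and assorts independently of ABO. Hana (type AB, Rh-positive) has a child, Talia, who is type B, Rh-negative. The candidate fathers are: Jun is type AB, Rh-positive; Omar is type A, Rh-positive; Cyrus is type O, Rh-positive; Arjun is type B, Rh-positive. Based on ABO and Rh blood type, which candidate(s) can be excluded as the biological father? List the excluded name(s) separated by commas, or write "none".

none

A candidate is excluded only if no genotype consistent with his phenotype could produce a type B, Rh-negative child with a type AB, Rh-positive mother.
Every candidate has at least one consistent genotype combination, so none can be excluded.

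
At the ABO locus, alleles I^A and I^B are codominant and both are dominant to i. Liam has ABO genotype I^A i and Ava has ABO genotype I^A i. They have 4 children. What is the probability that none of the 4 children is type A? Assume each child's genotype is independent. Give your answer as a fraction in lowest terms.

1/256

ABO cross I^A i × I^A i → 1/4 O, 3/4 A.
So P(type A) = 3/4 per child.
P(not type A) = 1/4 for one child; (1/4)^4 = 1/256.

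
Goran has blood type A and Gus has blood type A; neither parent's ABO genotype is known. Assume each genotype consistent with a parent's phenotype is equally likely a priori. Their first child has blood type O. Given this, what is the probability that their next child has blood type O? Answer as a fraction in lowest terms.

Possible genotypes: Goran ∈ {AA, AO}; Gus ∈ {AA, AO}.
Weight each parental genotype pair by prior × P(type-O child):
  AO × AO: posterior weight 1; P(next child type O) = 1/4.
Weighted sum = 1/4.

1/4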